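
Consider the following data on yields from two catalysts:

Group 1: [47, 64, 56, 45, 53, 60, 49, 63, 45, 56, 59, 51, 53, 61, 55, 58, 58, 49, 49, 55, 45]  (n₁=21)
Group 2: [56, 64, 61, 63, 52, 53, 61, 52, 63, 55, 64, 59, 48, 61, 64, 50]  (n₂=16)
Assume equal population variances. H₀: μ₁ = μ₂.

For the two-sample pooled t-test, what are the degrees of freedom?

df = n₁ + n₂ − 2 = 21 + 16 − 2 = 35

degrees of freedom = 35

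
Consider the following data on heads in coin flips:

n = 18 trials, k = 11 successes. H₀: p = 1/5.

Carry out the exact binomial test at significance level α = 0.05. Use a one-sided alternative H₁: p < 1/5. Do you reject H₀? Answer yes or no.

reject H₀: no

Exact binomial: n=18, k=11, p₀=1/5=0.2000
P(X≤11) from Σ C(n,i)·p₀^i·(1−p₀)^(n−i)
p-value (one-sided, H₁ less) = 0.99998
At α=0.05: p ≥ α → fail to reject H₀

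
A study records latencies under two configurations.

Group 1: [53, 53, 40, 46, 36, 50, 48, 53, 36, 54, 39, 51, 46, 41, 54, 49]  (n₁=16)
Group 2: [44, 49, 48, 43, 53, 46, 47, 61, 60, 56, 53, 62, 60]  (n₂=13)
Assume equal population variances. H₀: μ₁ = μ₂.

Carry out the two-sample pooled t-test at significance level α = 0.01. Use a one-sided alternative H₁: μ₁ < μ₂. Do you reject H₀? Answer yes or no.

x̄₁=46.812, s₁=6.473, n₁=16
x̄₂=52.462, s₂=6.802, n₂=13
s_p² = [15·6.473² + 12·6.802²]/27 = 43.8396
SE = √(s_p²·(1/16+1/13)) = 2.4723
t = (46.812−52.462)/2.4723 = -2.2849
df = 27
p-value (one-sided, H₁ less) = 0.01520
At α=0.01: p ≥ α → fail to reject H₀

reject H₀: no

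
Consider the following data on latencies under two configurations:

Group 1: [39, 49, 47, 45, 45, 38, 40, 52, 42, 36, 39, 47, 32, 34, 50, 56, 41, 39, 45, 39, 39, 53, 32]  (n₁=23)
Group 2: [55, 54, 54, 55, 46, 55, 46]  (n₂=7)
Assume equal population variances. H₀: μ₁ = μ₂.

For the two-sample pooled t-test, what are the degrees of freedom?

df = n₁ + n₂ − 2 = 23 + 7 − 2 = 28

degrees of freedom = 28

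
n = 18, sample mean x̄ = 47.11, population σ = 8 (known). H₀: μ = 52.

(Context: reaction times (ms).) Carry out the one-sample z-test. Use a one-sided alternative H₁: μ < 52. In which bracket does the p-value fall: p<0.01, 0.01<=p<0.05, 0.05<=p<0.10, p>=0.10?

p-value bracket: p<0.01

SE = σ/√n = 8/√18 = 1.8856
z = (x̄−μ₀)/SE = (47.11−52)/1.8856 = -2.5933
p-value (one-sided, H₁ less) = 0.00475
→ bracket: p<0.01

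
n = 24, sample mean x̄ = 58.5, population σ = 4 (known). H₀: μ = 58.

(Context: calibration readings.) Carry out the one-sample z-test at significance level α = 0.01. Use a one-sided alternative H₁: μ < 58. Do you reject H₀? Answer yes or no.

SE = σ/√n = 4/√24 = 0.8165
z = (x̄−μ₀)/SE = (58.5−58)/0.8165 = 0.6124
p-value (one-sided, H₁ less) = 0.72985
At α=0.01: p ≥ α → fail to reject H₀

reject H₀: no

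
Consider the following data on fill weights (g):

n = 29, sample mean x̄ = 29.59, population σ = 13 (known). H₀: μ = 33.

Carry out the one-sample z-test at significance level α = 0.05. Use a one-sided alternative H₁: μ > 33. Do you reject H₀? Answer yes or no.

SE = σ/√n = 13/√29 = 2.4140
z = (x̄−μ₀)/SE = (29.59−33)/2.4140 = -1.4126
p-value (one-sided, H₁ greater) = 0.92111
At α=0.05: p ≥ α → fail to reject H₀

reject H₀: no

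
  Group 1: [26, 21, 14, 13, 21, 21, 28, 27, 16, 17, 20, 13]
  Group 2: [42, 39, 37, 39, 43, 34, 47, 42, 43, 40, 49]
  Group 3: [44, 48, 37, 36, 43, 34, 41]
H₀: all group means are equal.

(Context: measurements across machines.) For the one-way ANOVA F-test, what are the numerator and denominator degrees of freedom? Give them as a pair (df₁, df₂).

degrees of freedom = [2, 27]

k = 3 groups, N = 30 total
df = (k−1, N−k) = (3−1, 30−3) = (2, 27)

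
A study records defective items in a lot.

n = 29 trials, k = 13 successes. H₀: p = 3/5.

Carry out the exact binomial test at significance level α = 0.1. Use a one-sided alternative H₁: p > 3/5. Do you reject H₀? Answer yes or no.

Exact binomial: n=29, k=13, p₀=3/5=0.6000
P(X≥13) from Σ C(n,i)·p₀^i·(1−p₀)^(n−i)
p-value (one-sided, H₁ greater) = 0.96712
At α=0.1: p ≥ α → fail to reject H₀

reject H₀: no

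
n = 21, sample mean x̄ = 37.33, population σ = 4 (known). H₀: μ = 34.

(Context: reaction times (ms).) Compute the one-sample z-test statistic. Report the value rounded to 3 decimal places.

SE = σ/√n = 4/√21 = 0.8729
z = (x̄−μ₀)/SE = (37.33−34)/0.8729 = 3.8150

test statistic = 3.815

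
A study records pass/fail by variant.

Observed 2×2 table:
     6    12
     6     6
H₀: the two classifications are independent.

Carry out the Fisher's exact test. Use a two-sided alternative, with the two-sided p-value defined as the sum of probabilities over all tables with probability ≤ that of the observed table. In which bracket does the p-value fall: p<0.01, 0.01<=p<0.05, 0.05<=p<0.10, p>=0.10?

Margins: r₁=18, r₂=12, c₁=12, c₂=18, n=30
p_obs = C(18,6)·C(12,6)/C(30,12); sum pmf over tables with pmf ≤ p_obs
p-value (two-sided) = 0.45817
→ bracket: p>=0.10

p-value bracket: p>=0.10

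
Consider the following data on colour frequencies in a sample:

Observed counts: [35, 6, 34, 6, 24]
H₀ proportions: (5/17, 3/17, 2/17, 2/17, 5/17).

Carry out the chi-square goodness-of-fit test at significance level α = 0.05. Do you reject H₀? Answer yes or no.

reject H₀: yes

n = 105; E_i = n·p_i = [30.88, 18.53, 12.35, 12.35, 30.88]
χ² = (35−30.88)²/30.88 + (6−18.53)²/18.53 + (34−12.35)²/12.35 + (6−12.35)²/12.35 + (24−30.88)²/30.88 = 51.7562
df = 4
p-value (upper-tail) = 0.00000
At α=0.05: p < α → reject H₀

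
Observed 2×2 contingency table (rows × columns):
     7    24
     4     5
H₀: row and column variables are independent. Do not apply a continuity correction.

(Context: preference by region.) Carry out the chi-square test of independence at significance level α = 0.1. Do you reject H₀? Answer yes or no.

reject H₀: no

Row totals [31, 9], col totals [11, 29], n=40
χ² = (7−8.53)²/8.53 + (24−22.48)²/22.48 + (4−2.48)²/2.48 + (5−6.53)²/6.53 = 1.6723
df = 1
p-value (upper-tail) = 0.19595
At α=0.1: p ≥ α → fail to reject H₀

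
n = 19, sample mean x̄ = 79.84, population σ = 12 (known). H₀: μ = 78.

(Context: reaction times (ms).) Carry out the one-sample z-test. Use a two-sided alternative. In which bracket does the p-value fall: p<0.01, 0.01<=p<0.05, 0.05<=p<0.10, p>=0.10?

SE = σ/√n = 12/√19 = 2.7530
z = (x̄−μ₀)/SE = (79.84−78)/2.7530 = 0.6684
p-value (two-sided) = 0.50390
→ bracket: p>=0.10

p-value bracket: p>=0.10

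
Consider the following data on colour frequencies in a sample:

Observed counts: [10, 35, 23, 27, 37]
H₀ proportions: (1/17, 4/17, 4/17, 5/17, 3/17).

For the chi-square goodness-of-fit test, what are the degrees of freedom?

df = k − 1 = 5 − 1 = 4

degrees of freedom = 4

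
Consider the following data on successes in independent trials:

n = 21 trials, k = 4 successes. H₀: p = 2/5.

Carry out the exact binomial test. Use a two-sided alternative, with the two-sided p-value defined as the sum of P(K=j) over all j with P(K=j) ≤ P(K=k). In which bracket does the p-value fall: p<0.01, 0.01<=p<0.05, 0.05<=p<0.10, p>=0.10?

p-value bracket: 0.05<=p<0.10

Exact binomial: n=21, k=4, p₀=2/5=0.4000
P(X=j) = C(n,j)·p₀^j·(1−p₀)^(n−j); p = Σ P(X=j) over j with P(X=j) ≤ P(X=4)
p-value (two-sided) = 0.07218
→ bracket: 0.05<=p<0.10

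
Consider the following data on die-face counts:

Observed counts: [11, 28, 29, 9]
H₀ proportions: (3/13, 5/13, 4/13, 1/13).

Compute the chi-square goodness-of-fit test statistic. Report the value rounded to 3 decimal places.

test statistic = 5.454

n = 77; E_i = n·p_i = [17.77, 29.62, 23.69, 5.92]
χ² = (11−17.77)²/17.77 + (28−29.62)²/29.62 + (29−23.69)²/23.69 + (9−5.92)²/5.92 = 5.4543
df = 3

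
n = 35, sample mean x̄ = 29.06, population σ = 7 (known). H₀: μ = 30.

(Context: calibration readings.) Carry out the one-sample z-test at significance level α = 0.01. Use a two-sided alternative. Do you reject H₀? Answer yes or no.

SE = σ/√n = 7/√35 = 1.1832
z = (x̄−μ₀)/SE = (29.06−30)/1.1832 = -0.7944
p-value (two-sided) = 0.42694
At α=0.01: p ≥ α → fail to reject H₀

reject H₀: no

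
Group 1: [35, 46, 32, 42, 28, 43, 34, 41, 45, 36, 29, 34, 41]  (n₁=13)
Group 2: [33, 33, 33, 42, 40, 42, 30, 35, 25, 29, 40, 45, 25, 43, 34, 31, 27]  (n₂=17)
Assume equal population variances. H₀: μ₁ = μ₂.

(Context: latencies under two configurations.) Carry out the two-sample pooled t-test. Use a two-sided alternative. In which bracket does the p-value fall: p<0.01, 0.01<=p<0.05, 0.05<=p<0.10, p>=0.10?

x̄₁=37.385, s₁=5.980, n₁=13
x̄₂=34.529, s₂=6.433, n₂=17
s_p² = [12·5.980² + 16·6.433²]/28 = 38.9754
SE = √(s_p²·(1/13+1/17)) = 2.3002
t = (37.385−34.529)/2.3002 = 1.2413
df = 28
p-value (two-sided) = 0.22479
→ bracket: p>=0.10

p-value bracket: p>=0.10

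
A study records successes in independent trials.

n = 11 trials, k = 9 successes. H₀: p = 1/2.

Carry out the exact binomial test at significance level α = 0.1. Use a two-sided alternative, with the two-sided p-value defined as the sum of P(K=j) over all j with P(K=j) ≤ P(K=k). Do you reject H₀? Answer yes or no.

reject H₀: yes

Exact binomial: n=11, k=9, p₀=1/2=0.5000
P(X=j) = C(n,j)·p₀^j·(1−p₀)^(n−j); p = Σ P(X=j) over j with P(X=j) ≤ P(X=9)
p-value (two-sided) = 0.06543
At α=0.1: p < α → reject H₀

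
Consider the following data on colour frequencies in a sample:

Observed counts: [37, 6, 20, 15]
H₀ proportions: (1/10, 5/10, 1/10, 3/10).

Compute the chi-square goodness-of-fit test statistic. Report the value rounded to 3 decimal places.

n = 78; E_i = n·p_i = [7.80, 39.00, 7.80, 23.40]
χ² = (37−7.80)²/7.80 + (6−39.00)²/39.00 + (20−7.80)²/7.80 + (15−23.40)²/23.40 = 159.3333
df = 3

test statistic = 159.333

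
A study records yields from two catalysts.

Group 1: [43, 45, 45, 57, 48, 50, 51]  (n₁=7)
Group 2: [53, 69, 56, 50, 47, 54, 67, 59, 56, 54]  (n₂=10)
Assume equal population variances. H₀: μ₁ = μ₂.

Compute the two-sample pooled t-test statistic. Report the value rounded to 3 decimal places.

x̄₁=48.429, s₁=4.756, n₁=7
x̄₂=56.500, s₂=6.916, n₂=10
s_p² = [6·4.756² + 9·6.916²]/15 = 37.7476
SE = √(s_p²·(1/7+1/10)) = 3.0278
t = (48.429−56.500)/3.0278 = -2.6658
df = 15

test statistic = -2.666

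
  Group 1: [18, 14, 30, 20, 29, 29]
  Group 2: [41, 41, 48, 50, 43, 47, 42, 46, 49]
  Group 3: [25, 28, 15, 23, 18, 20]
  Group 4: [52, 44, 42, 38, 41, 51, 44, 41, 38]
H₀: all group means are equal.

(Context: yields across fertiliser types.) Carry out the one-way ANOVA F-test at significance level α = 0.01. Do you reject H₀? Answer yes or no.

Group means [23.33, 45.22, 21.50, 43.44], grand mean 35.567
SSB = Σnᵢ(x̄ᵢ−x̄)² = 3482.756; SSW = ΣΣ(x−x̄ᵢ)² = 652.611
MSB = 3482.756/3 = 1160.9185; MSW = 652.611/26 = 25.1004
F = MSB/MSW = 46.2509
df = (3, 26)
p-value (upper-tail) = 0.00000
At α=0.01: p < α → reject H₀

reject H₀: yes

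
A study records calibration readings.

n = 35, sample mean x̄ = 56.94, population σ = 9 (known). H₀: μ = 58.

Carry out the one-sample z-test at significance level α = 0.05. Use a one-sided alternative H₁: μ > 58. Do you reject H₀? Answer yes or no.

reject H₀: no

SE = σ/√n = 9/√35 = 1.5213
z = (x̄−μ₀)/SE = (56.94−58)/1.5213 = -0.6968
p-value (one-sided, H₁ greater) = 0.75703
At α=0.05: p ≥ α → fail to reject H₀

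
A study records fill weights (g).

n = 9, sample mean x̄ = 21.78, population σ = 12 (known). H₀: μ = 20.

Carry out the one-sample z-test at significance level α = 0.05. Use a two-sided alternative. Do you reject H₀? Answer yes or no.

reject H₀: no

SE = σ/√n = 12/√9 = 4.0000
z = (x̄−μ₀)/SE = (21.78−20)/4.0000 = 0.4450
p-value (two-sided) = 0.65632
At α=0.05: p ≥ α → fail to reject H₀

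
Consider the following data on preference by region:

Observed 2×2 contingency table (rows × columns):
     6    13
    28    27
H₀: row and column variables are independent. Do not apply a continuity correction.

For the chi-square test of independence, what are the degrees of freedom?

df = (r−1)(c−1) = (2−1)·(2−1) = 1

degrees of freedom = 1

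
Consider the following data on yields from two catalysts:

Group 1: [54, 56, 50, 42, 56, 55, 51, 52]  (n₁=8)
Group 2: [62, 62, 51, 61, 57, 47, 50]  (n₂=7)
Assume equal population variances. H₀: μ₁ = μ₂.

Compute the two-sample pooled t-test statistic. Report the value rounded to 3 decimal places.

test statistic = -1.311

x̄₁=52.000, s₁=4.629, n₁=8
x̄₂=55.714, s₂=6.317, n₂=7
s_p² = [7·4.629² + 6·6.317²]/13 = 29.9560
SE = √(s_p²·(1/8+1/7)) = 2.8327
t = (52.000−55.714)/2.8327 = -1.3112
df = 13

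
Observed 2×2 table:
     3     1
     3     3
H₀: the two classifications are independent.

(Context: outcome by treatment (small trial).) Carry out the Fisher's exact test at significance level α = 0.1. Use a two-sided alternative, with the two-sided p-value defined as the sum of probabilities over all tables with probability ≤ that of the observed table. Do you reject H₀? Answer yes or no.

reject H₀: no

Margins: r₁=4, r₂=6, c₁=6, c₂=4, n=10
p_obs = C(4,3)·C(6,3)/C(10,6); sum pmf over tables with pmf ≤ p_obs
p-value (two-sided) = 0.57143
At α=0.1: p ≥ α → fail to reject H₀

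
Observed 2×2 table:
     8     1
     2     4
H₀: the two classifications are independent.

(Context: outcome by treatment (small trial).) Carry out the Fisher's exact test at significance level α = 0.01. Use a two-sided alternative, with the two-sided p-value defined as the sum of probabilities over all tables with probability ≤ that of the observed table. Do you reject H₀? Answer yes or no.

Margins: r₁=9, r₂=6, c₁=10, c₂=5, n=15
p_obs = C(9,8)·C(6,2)/C(15,10); sum pmf over tables with pmf ≤ p_obs
p-value (two-sided) = 0.08891
At α=0.01: p ≥ α → fail to reject H₀

reject H₀: no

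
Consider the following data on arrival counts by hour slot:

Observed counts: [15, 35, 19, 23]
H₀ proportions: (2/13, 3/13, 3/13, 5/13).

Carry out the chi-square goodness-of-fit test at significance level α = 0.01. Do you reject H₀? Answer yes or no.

n = 92; E_i = n·p_i = [14.15, 21.23, 21.23, 35.38]
χ² = (15−14.15)²/14.15 + (35−21.23)²/21.23 + (19−21.23)²/21.23 + (23−35.38)²/35.38 = 13.5496
df = 3
p-value (upper-tail) = 0.00359
At α=0.01: p < α → reject H₀

reject H₀: yes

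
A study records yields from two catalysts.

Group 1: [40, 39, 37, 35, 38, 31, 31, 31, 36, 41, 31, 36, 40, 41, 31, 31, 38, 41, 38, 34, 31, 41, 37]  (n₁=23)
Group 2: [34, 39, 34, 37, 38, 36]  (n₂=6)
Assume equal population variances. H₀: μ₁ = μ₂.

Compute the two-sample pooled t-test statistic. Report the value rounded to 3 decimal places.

x̄₁=36.043, s₁=3.902, n₁=23
x̄₂=36.333, s₂=2.066, n₂=6
s_p² = [22·3.902² + 5·2.066²]/27 = 13.1959
SE = √(s_p²·(1/23+1/6)) = 1.6652
t = (36.043−36.333)/1.6652 = -0.1741
df = 27

test statistic = -0.174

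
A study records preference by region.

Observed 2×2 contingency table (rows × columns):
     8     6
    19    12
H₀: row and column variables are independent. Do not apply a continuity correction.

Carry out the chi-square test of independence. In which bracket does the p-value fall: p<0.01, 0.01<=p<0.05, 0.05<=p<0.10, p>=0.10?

Row totals [14, 31], col totals [27, 18], n=45
χ² = (8−8.40)²/8.40 + (6−5.60)²/5.60 + (19−18.60)²/18.60 + (12−12.40)²/12.40 = 0.0691
df = 1
p-value (upper-tail) = 0.79262
→ bracket: p>=0.10

p-value bracket: p>=0.10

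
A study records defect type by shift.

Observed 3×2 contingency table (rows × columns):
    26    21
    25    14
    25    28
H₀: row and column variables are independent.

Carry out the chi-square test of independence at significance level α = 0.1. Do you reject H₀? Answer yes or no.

Row totals [47, 39, 53], col totals [76, 63], n=139
χ² = (26−25.70)²/25.70 + (21−21.30)²/21.30 + (25−21.32)²/21.32 + (14−17.68)²/17.68 + (25−28.98)²/28.98 + (28−24.02)²/24.02 = 2.6113
df = 2
p-value (upper-tail) = 0.27100
At α=0.1: p ≥ α → fail to reject H₀

reject H₀: no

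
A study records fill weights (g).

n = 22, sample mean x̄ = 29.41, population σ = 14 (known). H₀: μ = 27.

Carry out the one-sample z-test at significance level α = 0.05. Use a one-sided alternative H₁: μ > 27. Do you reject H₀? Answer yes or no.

SE = σ/√n = 14/√22 = 2.9848
z = (x̄−μ₀)/SE = (29.41−27)/2.9848 = 0.8074
p-value (one-sided, H₁ greater) = 0.20971
At α=0.05: p ≥ α → fail to reject H₀

reject H₀: no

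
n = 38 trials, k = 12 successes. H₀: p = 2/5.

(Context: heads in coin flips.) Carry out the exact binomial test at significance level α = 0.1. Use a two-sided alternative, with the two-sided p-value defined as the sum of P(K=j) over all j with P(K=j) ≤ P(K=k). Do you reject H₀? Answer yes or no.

Exact binomial: n=38, k=12, p₀=2/5=0.4000
P(X=j) = C(n,j)·p₀^j·(1−p₀)^(n−j); p = Σ P(X=j) over j with P(X=j) ≤ P(X=12)
p-value (two-sided) = 0.32395
At α=0.1: p ≥ α → fail to reject H₀

reject H₀: no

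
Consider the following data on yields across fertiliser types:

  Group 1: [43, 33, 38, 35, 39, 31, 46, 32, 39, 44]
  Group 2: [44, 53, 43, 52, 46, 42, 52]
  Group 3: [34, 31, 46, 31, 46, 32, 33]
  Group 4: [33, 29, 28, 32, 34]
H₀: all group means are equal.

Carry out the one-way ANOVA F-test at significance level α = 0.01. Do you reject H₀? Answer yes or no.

Group means [38.00, 47.43, 36.14, 31.20], grand mean 38.655
SSB = Σnᵢ(x̄ᵢ−x̄)² = 865.180; SSW = ΣΣ(x−x̄ᵢ)² = 687.371
MSB = 865.180/3 = 288.3934; MSW = 687.371/25 = 27.4949
F = MSB/MSW = 10.4890
df = (3, 25)
p-value (upper-tail) = 0.00012
At α=0.01: p < α → reject H₀

reject H₀: yes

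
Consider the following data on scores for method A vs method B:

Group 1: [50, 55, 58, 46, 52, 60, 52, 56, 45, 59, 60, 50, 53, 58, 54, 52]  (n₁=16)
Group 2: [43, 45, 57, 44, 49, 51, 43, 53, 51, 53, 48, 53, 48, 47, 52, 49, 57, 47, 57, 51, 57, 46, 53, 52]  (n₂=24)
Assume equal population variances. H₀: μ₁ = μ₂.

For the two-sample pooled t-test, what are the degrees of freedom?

degrees of freedom = 38

df = n₁ + n₂ − 2 = 16 + 24 − 2 = 38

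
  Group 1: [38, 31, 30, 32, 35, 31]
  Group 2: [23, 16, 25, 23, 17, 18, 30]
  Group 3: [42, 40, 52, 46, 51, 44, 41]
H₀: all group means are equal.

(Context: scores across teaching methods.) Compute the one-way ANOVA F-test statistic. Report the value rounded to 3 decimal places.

Group means [32.83, 21.71, 45.14], grand mean 33.250
SSB = Σnᵢ(x̄ᵢ−x̄)² = 1922.631; SSW = ΣΣ(x−x̄ᵢ)² = 335.119
MSB = 1922.631/2 = 961.3155; MSW = 335.119/17 = 19.7129
F = MSB/MSW = 48.7658
df = (2, 17)

test statistic = 48.766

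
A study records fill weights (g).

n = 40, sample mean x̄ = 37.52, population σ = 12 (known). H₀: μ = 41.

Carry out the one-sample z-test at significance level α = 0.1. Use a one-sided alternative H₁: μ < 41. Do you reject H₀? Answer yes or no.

SE = σ/√n = 12/√40 = 1.8974
z = (x̄−μ₀)/SE = (37.52−41)/1.8974 = -1.8341
p-value (one-sided, H₁ less) = 0.03332
At α=0.1: p < α → reject H₀

reject H₀: yes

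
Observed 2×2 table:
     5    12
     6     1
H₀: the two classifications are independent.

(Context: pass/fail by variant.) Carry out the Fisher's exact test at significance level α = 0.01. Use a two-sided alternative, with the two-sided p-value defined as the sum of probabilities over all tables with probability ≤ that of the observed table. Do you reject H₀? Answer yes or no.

Margins: r₁=17, r₂=7, c₁=11, c₂=13, n=24
p_obs = C(17,5)·C(7,6)/C(24,11); sum pmf over tables with pmf ≤ p_obs
p-value (two-sided) = 0.02326
At α=0.01: p ≥ α → fail to reject H₀

reject H₀: no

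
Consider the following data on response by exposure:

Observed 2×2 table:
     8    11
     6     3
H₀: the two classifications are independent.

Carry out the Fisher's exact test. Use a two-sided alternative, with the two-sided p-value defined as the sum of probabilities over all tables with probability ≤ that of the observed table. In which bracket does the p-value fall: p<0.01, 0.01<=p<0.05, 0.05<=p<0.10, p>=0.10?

p-value bracket: p>=0.10

Margins: r₁=19, r₂=9, c₁=14, c₂=14, n=28
p_obs = C(19,8)·C(9,6)/C(28,14); sum pmf over tables with pmf ≤ p_obs
p-value (two-sided) = 0.41971
→ bracket: p>=0.10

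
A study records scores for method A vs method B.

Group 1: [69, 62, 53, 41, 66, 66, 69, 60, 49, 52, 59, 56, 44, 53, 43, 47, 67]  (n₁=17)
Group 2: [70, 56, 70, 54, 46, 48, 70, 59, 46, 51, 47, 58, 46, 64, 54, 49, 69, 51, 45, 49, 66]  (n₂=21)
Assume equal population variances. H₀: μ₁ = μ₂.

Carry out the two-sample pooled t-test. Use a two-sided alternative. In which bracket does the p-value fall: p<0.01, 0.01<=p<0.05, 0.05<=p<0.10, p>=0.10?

p-value bracket: p>=0.10

x̄₁=56.235, s₁=9.424, n₁=17
x̄₂=55.619, s₂=9.091, n₂=21
s_p² = [16·9.424² + 20·9.091²]/36 = 85.3892
SE = √(s_p²·(1/17+1/21)) = 3.0148
t = (56.235−55.619)/3.0148 = 0.2044
df = 36
p-value (two-sided) = 0.83919
→ bracket: p>=0.10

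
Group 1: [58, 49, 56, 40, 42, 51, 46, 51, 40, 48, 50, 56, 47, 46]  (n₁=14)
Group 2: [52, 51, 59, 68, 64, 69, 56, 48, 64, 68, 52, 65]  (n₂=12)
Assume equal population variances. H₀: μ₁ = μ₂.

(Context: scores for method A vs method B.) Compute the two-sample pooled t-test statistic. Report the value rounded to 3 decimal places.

x̄₁=48.571, s₁=5.680, n₁=14
x̄₂=59.667, s₂=7.596, n₂=12
s_p² = [13·5.680² + 11·7.596²]/24 = 43.9206
SE = √(s_p²·(1/14+1/12)) = 2.6072
t = (48.571−59.667)/2.6072 = -4.2557
df = 24

test statistic = -4.256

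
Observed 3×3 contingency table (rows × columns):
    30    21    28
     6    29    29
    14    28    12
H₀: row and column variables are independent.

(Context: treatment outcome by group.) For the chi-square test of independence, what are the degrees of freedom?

degrees of freedom = 4

df = (r−1)(c−1) = (3−1)·(3−1) = 4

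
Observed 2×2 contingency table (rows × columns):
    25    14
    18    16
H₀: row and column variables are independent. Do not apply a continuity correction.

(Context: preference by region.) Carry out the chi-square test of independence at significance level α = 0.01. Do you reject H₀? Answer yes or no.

reject H₀: no

Row totals [39, 34], col totals [43, 30], n=73
χ² = (25−22.97)²/22.97 + (14−16.03)²/16.03 + (18−20.03)²/20.03 + (16−13.97)²/13.97 = 0.9348
df = 1
p-value (upper-tail) = 0.33362
At α=0.01: p ≥ α → fail to reject H₀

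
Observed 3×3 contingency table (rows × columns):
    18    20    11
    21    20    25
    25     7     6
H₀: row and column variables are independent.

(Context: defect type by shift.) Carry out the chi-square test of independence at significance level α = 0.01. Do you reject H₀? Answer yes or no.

Row totals [49, 66, 38], col totals [64, 47, 42], n=153
χ² = (18−20.50)²/20.50 + (20−15.05)²/15.05 + (11−13.45)²/13.45 + (21−27.61)²/27.61 + (20−20.27)²/20.27 + (25−18.12)²/18.12 + (25−15.90)²/15.90 + (7−11.67)²/11.67 + (6−10.43)²/10.43 = 15.5450
df = 4
p-value (upper-tail) = 0.00369
At α=0.01: p < α → reject H₀

reject H₀: yes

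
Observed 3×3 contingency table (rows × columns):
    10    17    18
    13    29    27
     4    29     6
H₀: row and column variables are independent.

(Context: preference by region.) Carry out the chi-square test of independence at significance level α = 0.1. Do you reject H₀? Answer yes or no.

Row totals [45, 69, 39], col totals [27, 75, 51], n=153
χ² = (10−7.94)²/7.94 + (17−22.06)²/22.06 + (18−15.00)²/15.00 + (13−12.18)²/12.18 + (29−33.82)²/33.82 + (27−23.00)²/23.00 + (4−6.88)²/6.88 + (29−19.12)²/19.12 + (6−13.00)²/13.00 = 13.8179
df = 4
p-value (upper-tail) = 0.00790
At α=0.1: p < α → reject H₀

reject H₀: yes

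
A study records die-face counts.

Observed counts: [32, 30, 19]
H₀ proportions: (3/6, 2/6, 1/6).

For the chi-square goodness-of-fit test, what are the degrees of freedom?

df = k − 1 = 3 − 1 = 2

degrees of freedom = 2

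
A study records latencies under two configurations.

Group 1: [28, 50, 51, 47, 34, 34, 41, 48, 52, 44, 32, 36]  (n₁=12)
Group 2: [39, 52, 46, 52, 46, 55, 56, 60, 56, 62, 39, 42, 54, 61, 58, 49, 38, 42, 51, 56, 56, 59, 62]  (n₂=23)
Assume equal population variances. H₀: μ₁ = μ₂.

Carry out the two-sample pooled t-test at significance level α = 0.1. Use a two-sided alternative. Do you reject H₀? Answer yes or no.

x̄₁=41.417, s₁=8.350, n₁=12
x̄₂=51.783, s₂=7.752, n₂=23
s_p² = [11·8.350² + 22·7.752²]/33 = 63.2979
SE = √(s_p²·(1/12+1/23)) = 2.8332
t = (41.417−51.783)/2.8332 = -3.6588
df = 33
p-value (two-sided) = 0.00088
At α=0.1: p < α → reject H₀

reject H₀: yes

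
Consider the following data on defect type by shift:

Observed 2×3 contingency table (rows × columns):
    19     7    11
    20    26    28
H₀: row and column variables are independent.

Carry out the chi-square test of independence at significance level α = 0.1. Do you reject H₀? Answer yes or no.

reject H₀: yes

Row totals [37, 74], col totals [39, 33, 39], n=111
χ² = (19−13.00)²/13.00 + (7−11.00)²/11.00 + (11−13.00)²/13.00 + (20−26.00)²/26.00 + (26−22.00)²/22.00 + (28−26.00)²/26.00 = 6.7972
df = 2
p-value (upper-tail) = 0.03342
At α=0.1: p < α → reject H₀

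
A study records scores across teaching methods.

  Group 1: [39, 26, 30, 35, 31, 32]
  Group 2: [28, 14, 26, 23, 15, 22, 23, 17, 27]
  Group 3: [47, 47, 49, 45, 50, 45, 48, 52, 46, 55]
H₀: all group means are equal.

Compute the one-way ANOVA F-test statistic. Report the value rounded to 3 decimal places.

Group means [32.17, 21.67, 48.40], grand mean 34.880
SSB = Σnᵢ(x̄ᵢ−x̄)² = 3443.407; SSW = ΣΣ(x−x̄ᵢ)² = 407.233
MSB = 3443.407/2 = 1721.7033; MSW = 407.233/22 = 18.5106
F = MSB/MSW = 93.0117
df = (2, 22)

test statistic = 93.012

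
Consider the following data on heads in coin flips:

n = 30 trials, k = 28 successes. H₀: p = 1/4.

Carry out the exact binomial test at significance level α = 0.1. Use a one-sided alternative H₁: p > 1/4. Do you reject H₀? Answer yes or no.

Exact binomial: n=30, k=28, p₀=1/4=0.2500
P(X≥28) from Σ C(n,i)·p₀^i·(1−p₀)^(n−i)
p-value (one-sided, H₁ greater) = 0.00000
At α=0.1: p < α → reject H₀

reject H₀: yes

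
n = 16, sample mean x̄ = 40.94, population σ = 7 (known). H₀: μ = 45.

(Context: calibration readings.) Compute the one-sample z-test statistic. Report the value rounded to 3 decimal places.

test statistic = -2.320

SE = σ/√n = 7/√16 = 1.7500
z = (x̄−μ₀)/SE = (40.94−45)/1.7500 = -2.3200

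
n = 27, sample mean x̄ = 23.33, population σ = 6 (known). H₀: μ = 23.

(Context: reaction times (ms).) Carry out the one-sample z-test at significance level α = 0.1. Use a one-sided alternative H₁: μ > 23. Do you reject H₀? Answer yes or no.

reject H₀: no

SE = σ/√n = 6/√27 = 1.1547
z = (x̄−μ₀)/SE = (23.33−23)/1.1547 = 0.2858
p-value (one-sided, H₁ greater) = 0.38752
At α=0.1: p ≥ α → fail to reject H₀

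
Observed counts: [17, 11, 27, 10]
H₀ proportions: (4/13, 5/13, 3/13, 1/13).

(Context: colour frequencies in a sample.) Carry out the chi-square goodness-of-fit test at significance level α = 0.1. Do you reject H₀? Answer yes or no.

n = 65; E_i = n·p_i = [20.00, 25.00, 15.00, 5.00]
χ² = (17−20.00)²/20.00 + (11−25.00)²/25.00 + (27−15.00)²/15.00 + (10−5.00)²/5.00 = 22.8900
df = 3
p-value (upper-tail) = 0.00004
At α=0.1: p < α → reject H₀

reject H₀: yes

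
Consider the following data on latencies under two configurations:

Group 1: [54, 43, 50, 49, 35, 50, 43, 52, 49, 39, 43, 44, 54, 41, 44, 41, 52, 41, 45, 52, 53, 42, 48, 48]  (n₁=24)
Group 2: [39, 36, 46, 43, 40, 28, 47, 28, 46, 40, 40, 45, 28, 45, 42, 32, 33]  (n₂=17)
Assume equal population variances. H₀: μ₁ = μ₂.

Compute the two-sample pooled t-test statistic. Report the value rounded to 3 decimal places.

x̄₁=46.333, s₁=5.264, n₁=24
x̄₂=38.706, s₂=6.697, n₂=17
s_p² = [23·5.264² + 16·6.697²]/39 = 34.7401
SE = √(s_p²·(1/24+1/17)) = 1.8684
t = (46.333−38.706)/1.8684 = 4.0823
df = 39

test statistic = 4.082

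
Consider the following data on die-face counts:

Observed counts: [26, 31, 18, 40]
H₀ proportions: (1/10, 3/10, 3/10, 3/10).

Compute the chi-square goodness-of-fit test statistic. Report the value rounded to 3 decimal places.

n = 115; E_i = n·p_i = [11.50, 34.50, 34.50, 34.50]
χ² = (26−11.50)²/11.50 + (31−34.50)²/34.50 + (18−34.50)²/34.50 + (40−34.50)²/34.50 = 27.4058
df = 3

test statistic = 27.406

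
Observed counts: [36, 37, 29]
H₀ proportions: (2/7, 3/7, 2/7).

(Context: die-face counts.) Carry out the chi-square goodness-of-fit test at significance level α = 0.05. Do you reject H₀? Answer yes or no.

reject H₀: no

n = 102; E_i = n·p_i = [29.14, 43.71, 29.14]
χ² = (36−29.14)²/29.14 + (37−43.71)²/43.71 + (29−29.14)²/29.14 = 2.6454
df = 2
p-value (upper-tail) = 0.26641
At α=0.05: p ≥ α → fail to reject H₀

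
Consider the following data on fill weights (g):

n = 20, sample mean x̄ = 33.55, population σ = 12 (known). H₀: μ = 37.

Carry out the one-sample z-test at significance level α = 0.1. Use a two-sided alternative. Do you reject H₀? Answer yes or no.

SE = σ/√n = 12/√20 = 2.6833
z = (x̄−μ₀)/SE = (33.55−37)/2.6833 = -1.2857
p-value (two-sided) = 0.19853
At α=0.1: p ≥ α → fail to reject H₀

reject H₀: no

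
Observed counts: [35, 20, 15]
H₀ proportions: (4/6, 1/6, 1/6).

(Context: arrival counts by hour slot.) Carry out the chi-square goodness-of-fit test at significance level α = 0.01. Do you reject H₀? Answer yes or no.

reject H₀: yes

n = 70; E_i = n·p_i = [46.67, 11.67, 11.67]
χ² = (35−46.67)²/46.67 + (20−11.67)²/11.67 + (15−11.67)²/11.67 = 9.8214
df = 2
p-value (upper-tail) = 0.00737
At α=0.01: p < α → reject H₀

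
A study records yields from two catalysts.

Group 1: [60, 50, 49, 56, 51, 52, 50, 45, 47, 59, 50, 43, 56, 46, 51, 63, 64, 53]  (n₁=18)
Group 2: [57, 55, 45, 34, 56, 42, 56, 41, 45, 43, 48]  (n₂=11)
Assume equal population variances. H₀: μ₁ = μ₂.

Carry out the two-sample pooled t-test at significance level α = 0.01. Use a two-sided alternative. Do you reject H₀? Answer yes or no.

x̄₁=52.500, s₁=6.042, n₁=18
x̄₂=47.455, s₂=7.607, n₂=11
s_p² = [17·6.042² + 10·7.607²]/27 = 44.4158
SE = √(s_p²·(1/18+1/11)) = 2.5506
t = (52.500−47.455)/2.5506 = 1.9782
df = 27
p-value (two-sided) = 0.05820
At α=0.01: p ≥ α → fail to reject H₀

reject H₀: no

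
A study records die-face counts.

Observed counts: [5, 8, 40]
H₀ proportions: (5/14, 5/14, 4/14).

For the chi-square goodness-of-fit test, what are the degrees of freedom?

df = k − 1 = 3 − 1 = 2

degrees of freedom = 2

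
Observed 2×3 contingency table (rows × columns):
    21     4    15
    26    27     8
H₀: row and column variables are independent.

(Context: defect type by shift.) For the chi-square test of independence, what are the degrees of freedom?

df = (r−1)(c−1) = (2−1)·(3−1) = 2

degrees of freedom = 2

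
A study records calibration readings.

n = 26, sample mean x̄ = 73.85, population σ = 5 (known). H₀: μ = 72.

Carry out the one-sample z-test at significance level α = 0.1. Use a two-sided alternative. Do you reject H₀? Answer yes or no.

SE = σ/√n = 5/√26 = 0.9806
z = (x̄−μ₀)/SE = (73.85−72)/0.9806 = 1.8866
p-value (two-sided) = 0.05921
At α=0.1: p < α → reject H₀

reject H₀: yes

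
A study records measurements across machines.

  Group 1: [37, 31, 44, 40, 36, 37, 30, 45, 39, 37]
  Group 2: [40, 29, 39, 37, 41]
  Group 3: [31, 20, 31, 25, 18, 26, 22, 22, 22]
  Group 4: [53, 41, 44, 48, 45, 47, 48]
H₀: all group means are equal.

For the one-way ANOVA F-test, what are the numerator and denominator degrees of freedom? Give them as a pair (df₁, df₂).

degrees of freedom = [3, 27]

k = 4 groups, N = 31 total
df = (k−1, N−k) = (4−1, 31−4) = (3, 27)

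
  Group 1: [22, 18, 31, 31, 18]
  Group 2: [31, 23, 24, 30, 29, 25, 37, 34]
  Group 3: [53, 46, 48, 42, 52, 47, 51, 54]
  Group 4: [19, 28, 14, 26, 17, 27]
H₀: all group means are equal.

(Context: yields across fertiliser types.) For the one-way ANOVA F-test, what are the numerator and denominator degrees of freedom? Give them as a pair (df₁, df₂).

degrees of freedom = [3, 23]

k = 4 groups, N = 27 total
df = (k−1, N−k) = (4−1, 27−4) = (3, 23)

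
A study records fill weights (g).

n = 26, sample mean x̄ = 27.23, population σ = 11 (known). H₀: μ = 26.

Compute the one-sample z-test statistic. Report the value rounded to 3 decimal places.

test statistic = 0.570

SE = σ/√n = 11/√26 = 2.1573
z = (x̄−μ₀)/SE = (27.23−26)/2.1573 = 0.5702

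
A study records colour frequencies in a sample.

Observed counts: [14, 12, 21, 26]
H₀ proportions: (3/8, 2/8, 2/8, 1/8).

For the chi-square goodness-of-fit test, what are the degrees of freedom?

df = k − 1 = 4 − 1 = 3

degrees of freedom = 3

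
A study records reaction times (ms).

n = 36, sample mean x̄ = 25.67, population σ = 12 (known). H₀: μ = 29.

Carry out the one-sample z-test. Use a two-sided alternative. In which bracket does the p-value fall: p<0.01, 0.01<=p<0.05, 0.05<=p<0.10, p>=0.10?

p-value bracket: 0.05<=p<0.10

SE = σ/√n = 12/√36 = 2.0000
z = (x̄−μ₀)/SE = (25.67−29)/2.0000 = -1.6650
p-value (two-sided) = 0.09591
→ bracket: 0.05<=p<0.10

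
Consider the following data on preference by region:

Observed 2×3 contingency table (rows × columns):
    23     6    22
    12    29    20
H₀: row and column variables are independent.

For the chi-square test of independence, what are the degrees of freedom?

degrees of freedom = 2

df = (r−1)(c−1) = (2−1)·(3−1) = 2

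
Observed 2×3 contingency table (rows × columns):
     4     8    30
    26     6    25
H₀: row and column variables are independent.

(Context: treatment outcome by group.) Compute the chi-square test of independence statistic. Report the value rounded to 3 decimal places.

Row totals [42, 57], col totals [30, 14, 55], n=99
χ² = (4−12.73)²/12.73 + (8−5.94)²/5.94 + (30−23.33)²/23.33 + (26−17.27)²/17.27 + (6−8.06)²/8.06 + (25−31.67)²/31.67 = 14.9439
df = 2

test statistic = 14.944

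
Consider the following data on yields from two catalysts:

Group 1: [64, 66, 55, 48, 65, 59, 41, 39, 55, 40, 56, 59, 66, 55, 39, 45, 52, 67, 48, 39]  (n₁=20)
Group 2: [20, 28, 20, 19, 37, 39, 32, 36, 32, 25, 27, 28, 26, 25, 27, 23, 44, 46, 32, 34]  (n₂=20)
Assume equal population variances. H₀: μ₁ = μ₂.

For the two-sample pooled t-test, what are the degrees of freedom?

degrees of freedom = 38

df = n₁ + n₂ − 2 = 20 + 20 − 2 = 38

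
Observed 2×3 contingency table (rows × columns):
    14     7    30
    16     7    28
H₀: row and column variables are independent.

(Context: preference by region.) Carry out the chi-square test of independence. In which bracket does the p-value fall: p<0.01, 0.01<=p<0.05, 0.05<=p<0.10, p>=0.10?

Row totals [51, 51], col totals [30, 14, 58], n=102
χ² = (14−15.00)²/15.00 + (7−7.00)²/7.00 + (30−29.00)²/29.00 + (16−15.00)²/15.00 + (7−7.00)²/7.00 + (28−29.00)²/29.00 = 0.2023
df = 2
p-value (upper-tail) = 0.90380
→ bracket: p>=0.10

p-value bracket: p>=0.10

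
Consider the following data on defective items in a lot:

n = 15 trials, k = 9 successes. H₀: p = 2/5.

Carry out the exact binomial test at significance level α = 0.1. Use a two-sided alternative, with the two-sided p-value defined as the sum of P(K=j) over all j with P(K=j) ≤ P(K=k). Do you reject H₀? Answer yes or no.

Exact binomial: n=15, k=9, p₀=2/5=0.4000
P(X=j) = C(n,j)·p₀^j·(1−p₀)^(n−j); p = Σ P(X=j) over j with P(X=j) ≤ P(X=9)
p-value (two-sided) = 0.12216
At α=0.1: p ≥ α → fail to reject H₀

reject H₀: no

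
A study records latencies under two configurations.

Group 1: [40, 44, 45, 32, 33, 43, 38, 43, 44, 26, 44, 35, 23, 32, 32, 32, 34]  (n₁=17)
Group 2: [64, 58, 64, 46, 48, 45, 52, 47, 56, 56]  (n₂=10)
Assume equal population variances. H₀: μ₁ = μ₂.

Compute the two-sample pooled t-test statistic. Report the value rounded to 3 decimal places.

test statistic = -6.228

x̄₁=36.471, s₁=6.774, n₁=17
x̄₂=53.600, s₂=7.121, n₂=10
s_p² = [16·6.774² + 9·7.121²]/25 = 47.6254
SE = √(s_p²·(1/17+1/10)) = 2.7503
t = (36.471−53.600)/2.7503 = -6.2282
df = 25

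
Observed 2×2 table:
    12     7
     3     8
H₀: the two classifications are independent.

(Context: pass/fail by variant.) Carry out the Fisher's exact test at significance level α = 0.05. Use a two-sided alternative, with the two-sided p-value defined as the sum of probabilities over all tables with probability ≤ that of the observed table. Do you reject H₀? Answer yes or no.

Margins: r₁=19, r₂=11, c₁=15, c₂=15, n=30
p_obs = C(19,12)·C(11,3)/C(30,15); sum pmf over tables with pmf ≤ p_obs
p-value (two-sided) = 0.12814
At α=0.05: p ≥ α → fail to reject H₀

reject H₀: no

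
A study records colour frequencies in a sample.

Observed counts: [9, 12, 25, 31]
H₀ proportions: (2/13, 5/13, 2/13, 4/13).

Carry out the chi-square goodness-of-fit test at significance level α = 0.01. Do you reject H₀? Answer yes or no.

reject H₀: yes

n = 77; E_i = n·p_i = [11.85, 29.62, 11.85, 23.69]
χ² = (9−11.85)²/11.85 + (12−29.62)²/29.62 + (25−11.85)²/11.85 + (31−23.69)²/23.69 = 28.0214
df = 3
p-value (upper-tail) = 0.00000
At α=0.01: p < α → reject H₀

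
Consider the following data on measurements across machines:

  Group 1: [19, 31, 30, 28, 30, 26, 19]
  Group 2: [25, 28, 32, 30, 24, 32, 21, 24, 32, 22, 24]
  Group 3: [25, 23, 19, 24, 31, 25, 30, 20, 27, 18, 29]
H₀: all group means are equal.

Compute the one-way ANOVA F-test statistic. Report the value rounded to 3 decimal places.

test statistic = 0.618

Group means [26.14, 26.73, 24.64], grand mean 25.793
SSB = Σnᵢ(x̄ᵢ−x̄)² = 25.174; SSW = ΣΣ(x−x̄ᵢ)² = 529.584
MSB = 25.174/2 = 12.5871; MSW = 529.584/26 = 20.3686
F = MSB/MSW = 0.6180
df = (2, 26)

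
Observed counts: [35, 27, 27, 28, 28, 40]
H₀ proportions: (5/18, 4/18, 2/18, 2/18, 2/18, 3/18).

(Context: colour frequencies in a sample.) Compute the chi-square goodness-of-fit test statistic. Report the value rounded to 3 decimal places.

n = 185; E_i = n·p_i = [51.39, 41.11, 20.56, 20.56, 20.56, 30.83]
χ² = (35−51.39)²/51.39 + (27−41.11)²/41.11 + (27−20.56)²/20.56 + (28−20.56)²/20.56 + (28−20.56)²/20.56 + (40−30.83)²/30.83 = 20.2081
df = 5

test statistic = 20.208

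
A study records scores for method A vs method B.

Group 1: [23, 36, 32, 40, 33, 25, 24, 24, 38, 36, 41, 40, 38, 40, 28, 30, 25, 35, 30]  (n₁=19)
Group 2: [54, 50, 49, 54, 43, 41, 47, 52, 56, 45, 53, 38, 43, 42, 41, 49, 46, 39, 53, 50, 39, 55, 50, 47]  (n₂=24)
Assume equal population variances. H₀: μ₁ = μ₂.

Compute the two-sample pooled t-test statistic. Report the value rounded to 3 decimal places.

x̄₁=32.526, s₁=6.293, n₁=19
x̄₂=47.333, s₂=5.577, n₂=24
s_p² = [18·6.293² + 23·5.577²]/41 = 34.8310
SE = √(s_p²·(1/19+1/24)) = 1.8123
t = (32.526−47.333)/1.8123 = -8.1702
df = 41

test statistic = -8.170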